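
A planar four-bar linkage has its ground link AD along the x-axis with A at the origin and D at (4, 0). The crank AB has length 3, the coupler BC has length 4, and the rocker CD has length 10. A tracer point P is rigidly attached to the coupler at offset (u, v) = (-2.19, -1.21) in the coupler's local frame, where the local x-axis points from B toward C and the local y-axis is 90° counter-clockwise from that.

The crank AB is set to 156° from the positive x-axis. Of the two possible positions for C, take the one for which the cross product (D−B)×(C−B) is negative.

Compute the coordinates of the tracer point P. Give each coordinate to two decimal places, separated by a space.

-1.73 3.51

A=(0,0), D=(4.00,0)
B = A + 3.00·(cos156°, sin156°) = (-2.7406, 1.2202)
|BD| = 6.8502
circle(B,4.00) ∩ circle(D,10.00): a=-2.7061, h=2.9457
  candidates: C₊=(-4.8788,4.6008) cross=20.178; C₋=(-5.9282,-1.1963) cross=-20.178
  mode - wants cross < 0 → take C=(-5.9282,-1.1963) (cross=-20.178)
ex = (C−B)/|BC| = (-0.7969,-0.6041); ey = (0.6041,-0.7969)
P = B + -2.19·ex + -1.21·ey = (-1.7264,3.5075)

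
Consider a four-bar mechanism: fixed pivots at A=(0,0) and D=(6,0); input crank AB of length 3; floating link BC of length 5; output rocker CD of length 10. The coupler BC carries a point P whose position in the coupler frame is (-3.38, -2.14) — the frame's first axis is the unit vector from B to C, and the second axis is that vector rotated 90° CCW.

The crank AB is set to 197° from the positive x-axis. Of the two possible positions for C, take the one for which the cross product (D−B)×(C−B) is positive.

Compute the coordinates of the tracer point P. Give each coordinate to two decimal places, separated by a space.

A=(0,0), D=(6.00,0)
B = A + 3.00·(cos197°, sin197°) = (-2.8689, -0.8771)
|BD| = 8.9122
circle(B,5.00) ∩ circle(D,10.00): a=0.2484, h=4.9938
  candidates: C₊=(-3.1132,4.1169) cross=44.506; C₋=(-2.1303,-5.8223) cross=-44.506
  mode + wants cross > 0 → take C=(-3.1132,4.1169) (cross=44.506)
ex = (C−B)/|BC| = (-0.0489,0.9988); ey = (-0.9988,-0.0489)
P = B + -3.38·ex + -2.14·ey = (-0.5663,-4.1485)

-0.57 -4.15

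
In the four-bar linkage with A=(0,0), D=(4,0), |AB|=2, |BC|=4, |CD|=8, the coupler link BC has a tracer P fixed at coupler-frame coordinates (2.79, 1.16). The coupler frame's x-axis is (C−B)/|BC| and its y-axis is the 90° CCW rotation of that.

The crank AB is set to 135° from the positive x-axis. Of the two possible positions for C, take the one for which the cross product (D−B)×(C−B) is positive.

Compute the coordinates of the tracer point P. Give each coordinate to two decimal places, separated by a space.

A=(0,0), D=(4.00,0)
B = A + 2.00·(cos135°, sin135°) = (-1.4142, 1.4142)
|BD| = 5.5959
circle(B,4.00) ∩ circle(D,8.00): a=-1.4909, h=3.7117
  candidates: C₊=(-1.9187,5.3823) cross=20.770; C₋=(-3.7948,-1.8002) cross=-20.770
  mode + wants cross > 0 → take C=(-1.9187,5.3823) (cross=20.770)
ex = (C−B)/|BC| = (-0.1261,0.9920); ey = (-0.9920,-0.1261)
P = B + 2.79·ex + 1.16·ey = (-2.9168,4.0356)

-2.92 4.04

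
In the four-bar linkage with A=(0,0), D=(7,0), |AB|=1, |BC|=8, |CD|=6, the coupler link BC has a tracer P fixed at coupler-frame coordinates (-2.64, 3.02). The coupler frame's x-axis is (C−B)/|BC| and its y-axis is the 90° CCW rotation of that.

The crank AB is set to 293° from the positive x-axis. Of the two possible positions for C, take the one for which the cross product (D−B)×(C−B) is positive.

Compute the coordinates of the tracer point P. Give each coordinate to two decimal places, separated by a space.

-3.60 -1.36

A=(0,0), D=(7.00,0)
B = A + 1.00·(cos293°, sin293°) = (0.3907, -0.9205)
|BD| = 6.6731
circle(B,8.00) ∩ circle(D,6.00): a=5.4345, h=5.8708
  candidates: C₊=(4.9635,5.6438) cross=39.176; C₋=(6.5831,-5.9855) cross=-39.176
  mode + wants cross > 0 → take C=(4.9635,5.6438) (cross=39.176)
ex = (C−B)/|BC| = (0.5716,0.8205); ey = (-0.8205,0.5716)
P = B + -2.64·ex + 3.02·ey = (-3.5963,-1.3605)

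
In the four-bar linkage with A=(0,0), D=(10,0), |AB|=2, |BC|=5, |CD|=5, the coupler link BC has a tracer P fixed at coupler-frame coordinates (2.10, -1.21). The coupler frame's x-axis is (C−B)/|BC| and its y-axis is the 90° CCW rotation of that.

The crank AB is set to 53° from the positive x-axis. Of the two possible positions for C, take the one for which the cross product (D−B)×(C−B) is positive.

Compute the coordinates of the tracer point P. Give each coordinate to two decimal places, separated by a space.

A=(0,0), D=(10.00,0)
B = A + 2.00·(cos53°, sin53°) = (1.2036, 1.5973)
|BD| = 8.9402
circle(B,5.00) ∩ circle(D,5.00): a=4.4701, h=2.2401
  candidates: C₊=(6.0020,3.0027) cross=20.027; C₋=(5.2016,-1.4054) cross=-20.027
  mode + wants cross > 0 → take C=(6.0020,3.0027) (cross=20.027)
ex = (C−B)/|BC| = (0.9597,0.2811); ey = (-0.2811,0.9597)
P = B + 2.10·ex + -1.21·ey = (3.5591,1.0263)

3.56 1.03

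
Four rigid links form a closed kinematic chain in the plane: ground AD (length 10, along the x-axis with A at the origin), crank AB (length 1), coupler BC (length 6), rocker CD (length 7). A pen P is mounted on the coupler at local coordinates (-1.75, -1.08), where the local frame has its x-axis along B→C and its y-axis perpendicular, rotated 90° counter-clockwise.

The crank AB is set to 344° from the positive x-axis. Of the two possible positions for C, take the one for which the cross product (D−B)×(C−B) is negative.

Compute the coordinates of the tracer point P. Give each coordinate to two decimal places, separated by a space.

A=(0,0), D=(10.00,0)
B = A + 1.00·(cos344°, sin344°) = (0.9613, -0.2756)
|BD| = 9.0429
circle(B,6.00) ∩ circle(D,7.00): a=3.8027, h=4.6411
  candidates: C₊=(4.6207,4.4792) cross=41.969; C₋=(4.9036,-4.7987) cross=-41.969
  mode - wants cross < 0 → take C=(4.9036,-4.7987) (cross=-41.969)
ex = (C−B)/|BC| = (0.6571,-0.7538); ey = (0.7538,0.6571)
P = B + -1.75·ex + -1.08·ey = (-1.0027,0.3339)

-1.00 0.33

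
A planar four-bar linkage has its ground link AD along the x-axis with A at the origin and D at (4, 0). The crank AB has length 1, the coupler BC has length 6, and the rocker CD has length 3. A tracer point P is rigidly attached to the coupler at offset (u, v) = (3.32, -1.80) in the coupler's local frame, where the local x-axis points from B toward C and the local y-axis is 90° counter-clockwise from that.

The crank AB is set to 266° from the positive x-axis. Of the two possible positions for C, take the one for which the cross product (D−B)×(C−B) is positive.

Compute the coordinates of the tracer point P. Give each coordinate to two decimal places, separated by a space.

3.61 -0.15

A=(0,0), D=(4.00,0)
B = A + 1.00·(cos266°, sin266°) = (-0.0698, -0.9976)
|BD| = 4.1902
circle(B,6.00) ∩ circle(D,3.00): a=5.3169, h=2.7804
  candidates: C₊=(4.4323,2.9687) cross=11.651; C₋=(5.7562,-2.4322) cross=-11.651
  mode + wants cross > 0 → take C=(4.4323,2.9687) (cross=11.651)
ex = (C−B)/|BC| = (0.7503,0.6610); ey = (-0.6610,0.7503)
P = B + 3.32·ex + -1.80·ey = (3.6113,-0.1535)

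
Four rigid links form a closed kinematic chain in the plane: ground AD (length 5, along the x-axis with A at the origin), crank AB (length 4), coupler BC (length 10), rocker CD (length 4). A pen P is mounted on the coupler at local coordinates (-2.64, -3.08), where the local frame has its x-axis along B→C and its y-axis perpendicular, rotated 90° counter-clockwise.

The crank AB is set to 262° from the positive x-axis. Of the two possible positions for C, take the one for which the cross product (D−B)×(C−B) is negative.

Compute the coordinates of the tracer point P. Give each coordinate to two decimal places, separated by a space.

-2.08 -7.72

A=(0,0), D=(5.00,0)
B = A + 4.00·(cos262°, sin262°) = (-0.5567, -3.9611)
|BD| = 6.8240
circle(B,10.00) ∩ circle(D,4.00): a=9.5667, h=2.9116
  candidates: C₊=(5.5433,3.9629) cross=19.869; C₋=(8.9235,-0.7788) cross=-19.869
  mode - wants cross < 0 → take C=(8.9235,-0.7788) (cross=-19.869)
ex = (C−B)/|BC| = (0.9480,0.3182); ey = (-0.3182,0.9480)
P = B + -2.64·ex + -3.08·ey = (-2.0793,-7.7211)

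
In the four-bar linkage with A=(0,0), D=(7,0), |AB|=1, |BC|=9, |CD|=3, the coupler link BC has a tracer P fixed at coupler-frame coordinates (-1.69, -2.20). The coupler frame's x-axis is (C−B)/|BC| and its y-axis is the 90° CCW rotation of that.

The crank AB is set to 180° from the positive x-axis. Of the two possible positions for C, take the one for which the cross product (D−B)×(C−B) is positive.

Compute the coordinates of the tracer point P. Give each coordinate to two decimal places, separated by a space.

A=(0,0), D=(7.00,0)
B = A + 1.00·(cos180°, sin180°) = (-1.0000, 0.0000)
|BD| = 8.0000
circle(B,9.00) ∩ circle(D,3.00): a=8.5000, h=2.9580
  candidates: C₊=(7.5000,2.9580) cross=23.664; C₋=(7.5000,-2.9580) cross=-23.664
  mode + wants cross > 0 → take C=(7.5000,2.9580) (cross=23.664)
ex = (C−B)/|BC| = (0.9444,0.3287); ey = (-0.3287,0.9444)
P = B + -1.69·ex + -2.20·ey = (-1.8730,-2.6332)

-1.87 -2.63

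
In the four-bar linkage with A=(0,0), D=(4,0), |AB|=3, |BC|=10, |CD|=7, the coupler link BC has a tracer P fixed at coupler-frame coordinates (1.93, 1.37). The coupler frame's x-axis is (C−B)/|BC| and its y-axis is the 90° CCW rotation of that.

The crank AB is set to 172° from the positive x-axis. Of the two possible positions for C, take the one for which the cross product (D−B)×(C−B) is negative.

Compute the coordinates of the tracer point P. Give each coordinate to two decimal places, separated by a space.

A=(0,0), D=(4.00,0)
B = A + 3.00·(cos172°, sin172°) = (-2.9708, 0.4175)
|BD| = 6.9833
circle(B,10.00) ∩ circle(D,7.00): a=7.1432, h=6.9982
  candidates: C₊=(4.5780,6.9761) cross=48.870; C₋=(3.7412,-6.9952) cross=-48.870
  mode - wants cross < 0 → take C=(3.7412,-6.9952) (cross=-48.870)
ex = (C−B)/|BC| = (0.6712,-0.7413); ey = (0.7413,0.6712)
P = B + 1.93·ex + 1.37·ey = (-0.6598,-0.0936)

-0.66 -0.09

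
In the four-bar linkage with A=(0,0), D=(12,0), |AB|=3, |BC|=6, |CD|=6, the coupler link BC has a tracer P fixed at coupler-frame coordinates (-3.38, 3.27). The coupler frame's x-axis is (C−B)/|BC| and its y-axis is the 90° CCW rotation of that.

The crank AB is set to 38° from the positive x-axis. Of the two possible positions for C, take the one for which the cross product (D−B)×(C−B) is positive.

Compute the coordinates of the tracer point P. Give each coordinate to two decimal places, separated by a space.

A=(0,0), D=(12.00,0)
B = A + 3.00·(cos38°, sin38°) = (2.3640, 1.8470)
|BD| = 9.8114
circle(B,6.00) ∩ circle(D,6.00): a=4.9057, h=3.4546
  candidates: C₊=(7.8323,4.3163) cross=33.894; C₋=(6.5317,-2.4693) cross=-33.894
  mode + wants cross > 0 → take C=(7.8323,4.3163) (cross=33.894)
ex = (C−B)/|BC| = (0.9114,0.4116); ey = (-0.4116,0.9114)
P = B + -3.38·ex + 3.27·ey = (-2.0622,3.4362)

-2.06 3.44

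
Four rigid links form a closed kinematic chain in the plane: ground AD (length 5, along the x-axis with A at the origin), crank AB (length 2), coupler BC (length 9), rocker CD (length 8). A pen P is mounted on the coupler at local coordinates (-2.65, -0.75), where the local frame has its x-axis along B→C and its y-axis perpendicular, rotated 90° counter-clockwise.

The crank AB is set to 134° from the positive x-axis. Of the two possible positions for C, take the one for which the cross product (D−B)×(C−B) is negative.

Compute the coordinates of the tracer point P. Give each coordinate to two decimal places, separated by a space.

A=(0,0), D=(5.00,0)
B = A + 2.00·(cos134°, sin134°) = (-1.3893, 1.4387)
|BD| = 6.5493
circle(B,9.00) ∩ circle(D,8.00): a=4.5725, h=7.7519
  candidates: C₊=(4.7744,7.9968) cross=50.770; C₋=(1.3686,-7.1283) cross=-50.770
  mode - wants cross < 0 → take C=(1.3686,-7.1283) (cross=-50.770)
ex = (C−B)/|BC| = (0.3064,-0.9519); ey = (0.9519,0.3064)
P = B + -2.65·ex + -0.75·ey = (-2.9153,3.7314)

-2.92 3.73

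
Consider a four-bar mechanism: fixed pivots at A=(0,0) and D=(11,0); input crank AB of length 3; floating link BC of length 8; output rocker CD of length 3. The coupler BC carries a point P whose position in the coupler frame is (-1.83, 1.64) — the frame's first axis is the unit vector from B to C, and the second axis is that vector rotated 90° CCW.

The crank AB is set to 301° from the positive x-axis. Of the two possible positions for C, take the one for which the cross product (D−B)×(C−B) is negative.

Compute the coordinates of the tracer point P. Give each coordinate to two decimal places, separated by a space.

-0.27 -0.92

A=(0,0), D=(11.00,0)
B = A + 3.00·(cos301°, sin301°) = (1.5451, -2.5715)
|BD| = 9.7983
circle(B,8.00) ∩ circle(D,3.00): a=7.7058, h=2.1497
  candidates: C₊=(8.4166,1.5252) cross=21.063; C₋=(9.5449,-2.6235) cross=-21.063
  mode - wants cross < 0 → take C=(9.5449,-2.6235) (cross=-21.063)
ex = (C−B)/|BC| = (1.0000,-0.0065); ey = (0.0065,1.0000)
P = B + -1.83·ex + 1.64·ey = (-0.2742,-0.9196)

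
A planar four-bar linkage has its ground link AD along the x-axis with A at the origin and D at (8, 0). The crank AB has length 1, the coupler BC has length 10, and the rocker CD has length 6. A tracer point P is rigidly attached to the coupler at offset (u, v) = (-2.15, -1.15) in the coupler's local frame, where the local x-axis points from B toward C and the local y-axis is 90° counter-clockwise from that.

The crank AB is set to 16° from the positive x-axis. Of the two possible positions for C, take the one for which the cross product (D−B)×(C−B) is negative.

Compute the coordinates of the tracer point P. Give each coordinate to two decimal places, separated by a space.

A=(0,0), D=(8.00,0)
B = A + 1.00·(cos16°, sin16°) = (0.9613, 0.2756)
|BD| = 7.0441
circle(B,10.00) ∩ circle(D,6.00): a=8.0649, h=5.9125
  candidates: C₊=(9.2513,5.8681) cross=41.649; C₋=(8.7886,-5.9480) cross=-41.649
  mode - wants cross < 0 → take C=(8.7886,-5.9480) (cross=-41.649)
ex = (C−B)/|BC| = (0.7827,-0.6224); ey = (0.6224,0.7827)
P = B + -2.15·ex + -1.15·ey = (-1.4373,0.7136)

-1.44 0.71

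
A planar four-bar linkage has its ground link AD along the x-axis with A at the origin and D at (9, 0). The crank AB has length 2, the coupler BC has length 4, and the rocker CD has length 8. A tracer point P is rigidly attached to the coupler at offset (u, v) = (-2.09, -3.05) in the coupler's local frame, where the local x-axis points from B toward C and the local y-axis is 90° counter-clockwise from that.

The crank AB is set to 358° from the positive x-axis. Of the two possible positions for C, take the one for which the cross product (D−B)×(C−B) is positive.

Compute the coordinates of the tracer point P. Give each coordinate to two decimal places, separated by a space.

5.03 -2.18

A=(0,0), D=(9.00,0)
B = A + 2.00·(cos358°, sin358°) = (1.9988, -0.0698)
|BD| = 7.0016
circle(B,4.00) ∩ circle(D,8.00): a=0.0730, h=3.9993
  candidates: C₊=(2.0319,3.9301) cross=28.002; C₋=(2.1116,-4.0682) cross=-28.002
  mode + wants cross > 0 → take C=(2.0319,3.9301) (cross=28.002)
ex = (C−B)/|BC| = (0.0083,1.0000); ey = (-1.0000,0.0083)
P = B + -2.09·ex + -3.05·ey = (5.0314,-2.1850)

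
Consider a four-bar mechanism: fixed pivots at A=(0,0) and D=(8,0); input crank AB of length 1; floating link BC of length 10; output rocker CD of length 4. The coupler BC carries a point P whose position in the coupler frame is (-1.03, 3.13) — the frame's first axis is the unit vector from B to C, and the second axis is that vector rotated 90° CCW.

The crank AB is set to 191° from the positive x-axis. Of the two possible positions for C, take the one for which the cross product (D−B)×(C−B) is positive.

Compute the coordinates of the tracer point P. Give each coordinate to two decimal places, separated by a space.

A=(0,0), D=(8.00,0)
B = A + 1.00·(cos191°, sin191°) = (-0.9816, -0.1908)
|BD| = 8.9837
circle(B,10.00) ∩ circle(D,4.00): a=9.1670, h=3.9958
  candidates: C₊=(8.0984,3.9988) cross=35.897; C₋=(8.2682,-3.9910) cross=-35.897
  mode + wants cross > 0 → take C=(8.0984,3.9988) (cross=35.897)
ex = (C−B)/|BC| = (0.9080,0.4190); ey = (-0.4190,0.9080)
P = B + -1.03·ex + 3.13·ey = (-3.2282,2.2197)

-3.23 2.22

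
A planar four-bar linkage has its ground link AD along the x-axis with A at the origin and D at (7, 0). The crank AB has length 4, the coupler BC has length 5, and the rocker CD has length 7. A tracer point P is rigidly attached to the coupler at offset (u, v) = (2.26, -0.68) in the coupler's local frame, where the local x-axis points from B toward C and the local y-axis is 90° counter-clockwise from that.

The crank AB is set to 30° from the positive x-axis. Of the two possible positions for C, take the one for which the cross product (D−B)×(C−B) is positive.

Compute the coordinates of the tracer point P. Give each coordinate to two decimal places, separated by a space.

A=(0,0), D=(7.00,0)
B = A + 4.00·(cos30°, sin30°) = (3.4641, 2.0000)
|BD| = 4.0623
circle(B,5.00) ∩ circle(D,7.00): a=-0.9228, h=4.9141
  candidates: C₊=(5.0802,6.7316) cross=19.963; C₋=(0.2415,-1.8230) cross=-19.963
  mode + wants cross > 0 → take C=(5.0802,6.7316) (cross=19.963)
ex = (C−B)/|BC| = (0.3232,0.9463); ey = (-0.9463,0.3232)
P = B + 2.26·ex + -0.68·ey = (4.8381,3.9189)

4.84 3.92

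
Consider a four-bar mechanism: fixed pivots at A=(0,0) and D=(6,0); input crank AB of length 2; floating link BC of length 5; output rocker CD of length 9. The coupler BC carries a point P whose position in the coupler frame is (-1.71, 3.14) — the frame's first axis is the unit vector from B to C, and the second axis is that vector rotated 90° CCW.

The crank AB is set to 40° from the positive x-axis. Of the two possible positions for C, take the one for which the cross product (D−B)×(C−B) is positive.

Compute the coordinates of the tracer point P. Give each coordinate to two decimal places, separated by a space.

-0.24 -1.82

A=(0,0), D=(6.00,0)
B = A + 2.00·(cos40°, sin40°) = (1.5321, 1.2856)
|BD| = 4.6492
circle(B,5.00) ∩ circle(D,9.00): a=-3.6980, h=3.3653
  candidates: C₊=(-1.0911,5.5422) cross=15.646; C₋=(-2.9522,-0.9259) cross=-15.646
  mode + wants cross > 0 → take C=(-1.0911,5.5422) (cross=15.646)
ex = (C−B)/|BC| = (-0.5246,0.8513); ey = (-0.8513,-0.5246)
P = B + -1.71·ex + 3.14·ey = (-0.2439,-1.8176)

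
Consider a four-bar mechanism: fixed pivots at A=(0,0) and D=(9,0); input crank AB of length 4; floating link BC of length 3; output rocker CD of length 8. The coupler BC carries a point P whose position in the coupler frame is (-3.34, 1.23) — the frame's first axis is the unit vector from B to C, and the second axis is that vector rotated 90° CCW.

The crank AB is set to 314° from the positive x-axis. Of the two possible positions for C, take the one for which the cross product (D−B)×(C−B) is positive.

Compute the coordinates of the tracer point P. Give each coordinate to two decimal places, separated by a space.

3.75 -6.30

A=(0,0), D=(9.00,0)
B = A + 4.00·(cos314°, sin314°) = (2.7786, -2.8774)
|BD| = 6.8545
circle(B,3.00) ∩ circle(D,8.00): a=-0.5847, h=2.9425
  candidates: C₊=(1.0128,-0.4521) cross=20.169; C₋=(3.4831,-5.7935) cross=-20.169
  mode + wants cross > 0 → take C=(1.0128,-0.4521) (cross=20.169)
ex = (C−B)/|BC| = (-0.5886,0.8084); ey = (-0.8084,-0.5886)
P = B + -3.34·ex + 1.23·ey = (3.7503,-6.3015)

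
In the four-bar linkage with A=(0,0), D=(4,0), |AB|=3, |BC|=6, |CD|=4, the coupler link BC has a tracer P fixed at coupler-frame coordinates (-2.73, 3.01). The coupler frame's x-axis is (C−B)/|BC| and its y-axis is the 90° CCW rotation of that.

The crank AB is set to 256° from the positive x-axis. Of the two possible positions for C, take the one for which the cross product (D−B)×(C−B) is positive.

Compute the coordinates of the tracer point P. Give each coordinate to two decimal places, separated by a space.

-4.43 -4.57

A=(0,0), D=(4.00,0)
B = A + 3.00·(cos256°, sin256°) = (-0.7258, -2.9109)
|BD| = 5.5503
circle(B,6.00) ∩ circle(D,4.00): a=4.5769, h=3.8797
  candidates: C₊=(1.1364,2.7928) cross=21.534; C₋=(5.2059,-3.8139) cross=-21.534
  mode + wants cross > 0 → take C=(1.1364,2.7928) (cross=21.534)
ex = (C−B)/|BC| = (0.3104,0.9506); ey = (-0.9506,0.3104)
P = B + -2.73·ex + 3.01·ey = (-4.4344,-4.5719)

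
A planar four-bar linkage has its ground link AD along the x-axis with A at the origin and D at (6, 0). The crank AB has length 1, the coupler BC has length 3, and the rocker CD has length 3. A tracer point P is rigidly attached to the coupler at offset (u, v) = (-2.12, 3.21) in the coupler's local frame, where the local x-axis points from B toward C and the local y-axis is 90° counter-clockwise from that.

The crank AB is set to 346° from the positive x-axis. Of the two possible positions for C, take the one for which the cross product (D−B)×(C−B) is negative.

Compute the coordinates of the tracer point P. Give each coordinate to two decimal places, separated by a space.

0.75 3.60

A=(0,0), D=(6.00,0)
B = A + 1.00·(cos346°, sin346°) = (0.9703, -0.2419)
|BD| = 5.0355
circle(B,3.00) ∩ circle(D,3.00): a=2.5178, h=1.6312
  candidates: C₊=(3.4068,1.5084) cross=8.214; C₋=(3.5635,-1.7503) cross=-8.214
  mode - wants cross < 0 → take C=(3.5635,-1.7503) (cross=-8.214)
ex = (C−B)/|BC| = (0.8644,-0.5028); ey = (0.5028,0.8644)
P = B + -2.12·ex + 3.21·ey = (0.7517,3.5987)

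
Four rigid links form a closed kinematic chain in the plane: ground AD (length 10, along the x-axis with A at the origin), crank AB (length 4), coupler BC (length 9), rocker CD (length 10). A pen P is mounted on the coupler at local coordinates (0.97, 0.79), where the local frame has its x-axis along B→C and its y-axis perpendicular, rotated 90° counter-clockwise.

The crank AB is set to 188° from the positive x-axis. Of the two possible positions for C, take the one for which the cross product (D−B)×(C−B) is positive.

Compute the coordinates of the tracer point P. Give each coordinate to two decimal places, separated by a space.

-3.89 0.69

A=(0,0), D=(10.00,0)
B = A + 4.00·(cos188°, sin188°) = (-3.9611, -0.5567)
|BD| = 13.9722
circle(B,9.00) ∩ circle(D,10.00): a=6.3062, h=6.4212
  candidates: C₊=(2.0842,6.1107) cross=89.719; C₋=(2.5959,-6.7216) cross=-89.719
  mode + wants cross > 0 → take C=(2.0842,6.1107) (cross=89.719)
ex = (C−B)/|BC| = (0.6717,0.7408); ey = (-0.7408,0.6717)
P = B + 0.97·ex + 0.79·ey = (-3.8948,0.6925)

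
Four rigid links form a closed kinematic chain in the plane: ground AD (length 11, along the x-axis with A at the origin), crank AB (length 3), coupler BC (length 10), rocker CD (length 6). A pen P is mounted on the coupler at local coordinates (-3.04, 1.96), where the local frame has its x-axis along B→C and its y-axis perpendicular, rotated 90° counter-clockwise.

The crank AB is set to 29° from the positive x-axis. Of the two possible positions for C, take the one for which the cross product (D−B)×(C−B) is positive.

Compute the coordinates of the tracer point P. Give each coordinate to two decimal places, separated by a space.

-0.97 1.83

A=(0,0), D=(11.00,0)
B = A + 3.00·(cos29°, sin29°) = (2.6239, 1.4544)
|BD| = 8.5015
circle(B,10.00) ∩ circle(D,6.00): a=8.0148, h=5.9802
  candidates: C₊=(11.5436,5.9753) cross=50.841; C₋=(9.4974,-5.8088) cross=-50.841
  mode + wants cross > 0 → take C=(11.5436,5.9753) (cross=50.841)
ex = (C−B)/|BC| = (0.8920,0.4521); ey = (-0.4521,0.8920)
P = B + -3.04·ex + 1.96·ey = (-0.9738,1.8283)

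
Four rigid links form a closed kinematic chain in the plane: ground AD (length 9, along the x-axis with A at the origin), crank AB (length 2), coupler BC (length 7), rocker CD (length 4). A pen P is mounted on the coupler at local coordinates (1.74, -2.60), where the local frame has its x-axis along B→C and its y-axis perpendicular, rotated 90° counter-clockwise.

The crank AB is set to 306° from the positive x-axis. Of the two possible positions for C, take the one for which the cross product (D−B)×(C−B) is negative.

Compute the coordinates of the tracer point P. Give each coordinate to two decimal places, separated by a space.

A=(0,0), D=(9.00,0)
B = A + 2.00·(cos306°, sin306°) = (1.1756, -1.6180)
|BD| = 7.9900
circle(B,7.00) ∩ circle(D,4.00): a=6.0601, h=3.5036
  candidates: C₊=(6.4006,3.0402) cross=27.994; C₋=(7.8196,-3.8219) cross=-27.994
  mode - wants cross < 0 → take C=(7.8196,-3.8219) (cross=-27.994)
ex = (C−B)/|BC| = (0.9491,-0.3148); ey = (0.3148,0.9491)
P = B + 1.74·ex + -2.60·ey = (2.0085,-4.6336)

2.01 -4.63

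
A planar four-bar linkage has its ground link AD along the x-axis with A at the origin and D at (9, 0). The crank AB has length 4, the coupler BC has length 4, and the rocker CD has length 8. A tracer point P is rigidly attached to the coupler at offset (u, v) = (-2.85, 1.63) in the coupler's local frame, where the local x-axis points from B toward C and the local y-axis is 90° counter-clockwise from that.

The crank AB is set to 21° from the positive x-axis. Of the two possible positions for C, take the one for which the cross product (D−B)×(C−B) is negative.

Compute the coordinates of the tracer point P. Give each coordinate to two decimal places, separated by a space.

6.81 2.57

A=(0,0), D=(9.00,0)
B = A + 4.00·(cos21°, sin21°) = (3.7343, 1.4335)
|BD| = 5.4573
circle(B,4.00) ∩ circle(D,8.00): a=-1.6691, h=3.6351
  candidates: C₊=(3.0786,5.3794) cross=19.838; C₋=(1.1690,-1.6356) cross=-19.838
  mode - wants cross < 0 → take C=(1.1690,-1.6356) (cross=-19.838)
ex = (C−B)/|BC| = (-0.6413,-0.7673); ey = (0.7673,-0.6413)
P = B + -2.85·ex + 1.63·ey = (6.8128,2.5748)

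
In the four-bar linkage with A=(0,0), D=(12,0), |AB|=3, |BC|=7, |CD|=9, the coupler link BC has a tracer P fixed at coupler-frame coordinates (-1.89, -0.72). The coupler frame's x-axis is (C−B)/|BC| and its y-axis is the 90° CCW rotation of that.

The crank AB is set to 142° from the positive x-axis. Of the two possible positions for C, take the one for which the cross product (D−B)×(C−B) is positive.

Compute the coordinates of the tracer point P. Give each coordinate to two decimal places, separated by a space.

A=(0,0), D=(12.00,0)
B = A + 3.00·(cos142°, sin142°) = (-2.3640, 1.8470)
|BD| = 14.4823
circle(B,7.00) ∩ circle(D,9.00): a=6.1363, h=3.3683
  candidates: C₊=(4.1518,4.4052) cross=48.780; C₋=(3.2926,-2.2764) cross=-48.780
  mode + wants cross > 0 → take C=(4.1518,4.4052) (cross=48.780)
ex = (C−B)/|BC| = (0.9308,0.3655); ey = (-0.3655,0.9308)
P = B + -1.89·ex + -0.72·ey = (-3.8602,0.4861)

-3.86 0.49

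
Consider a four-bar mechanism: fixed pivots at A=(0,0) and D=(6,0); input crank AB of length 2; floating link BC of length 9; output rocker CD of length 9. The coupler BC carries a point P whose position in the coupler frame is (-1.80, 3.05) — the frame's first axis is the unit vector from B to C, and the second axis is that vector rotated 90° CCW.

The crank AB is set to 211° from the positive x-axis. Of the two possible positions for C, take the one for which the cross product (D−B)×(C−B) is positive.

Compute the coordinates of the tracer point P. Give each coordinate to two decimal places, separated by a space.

A=(0,0), D=(6.00,0)
B = A + 2.00·(cos211°, sin211°) = (-1.7143, -1.0301)
|BD| = 7.7828
circle(B,9.00) ∩ circle(D,9.00): a=3.8914, h=8.1152
  candidates: C₊=(1.0688,7.5288) cross=63.159; C₋=(3.2169,-8.5589) cross=-63.159
  mode + wants cross > 0 → take C=(1.0688,7.5288) (cross=63.159)
ex = (C−B)/|BC| = (0.3092,0.9510); ey = (-0.9510,0.3092)
P = B + -1.80·ex + 3.05·ey = (-5.1715,-1.7987)

-5.17 -1.80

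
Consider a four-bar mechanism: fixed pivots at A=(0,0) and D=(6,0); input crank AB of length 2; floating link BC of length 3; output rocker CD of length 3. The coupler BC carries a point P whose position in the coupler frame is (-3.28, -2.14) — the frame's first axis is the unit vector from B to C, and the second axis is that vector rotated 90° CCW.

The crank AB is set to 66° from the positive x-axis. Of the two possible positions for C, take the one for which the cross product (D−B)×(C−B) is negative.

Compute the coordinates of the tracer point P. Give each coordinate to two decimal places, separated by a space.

A=(0,0), D=(6.00,0)
B = A + 2.00·(cos66°, sin66°) = (0.8135, 1.8271)
|BD| = 5.4989
circle(B,3.00) ∩ circle(D,3.00): a=2.7495, h=1.2002
  candidates: C₊=(3.8055,2.0455) cross=6.600; C₋=(3.0080,-0.2184) cross=-6.600
  mode - wants cross < 0 → take C=(3.0080,-0.2184) (cross=-6.600)
ex = (C−B)/|BC| = (0.7315,-0.6818); ey = (0.6818,0.7315)
P = B + -3.28·ex + -2.14·ey = (-3.0450,2.4981)

-3.04 2.50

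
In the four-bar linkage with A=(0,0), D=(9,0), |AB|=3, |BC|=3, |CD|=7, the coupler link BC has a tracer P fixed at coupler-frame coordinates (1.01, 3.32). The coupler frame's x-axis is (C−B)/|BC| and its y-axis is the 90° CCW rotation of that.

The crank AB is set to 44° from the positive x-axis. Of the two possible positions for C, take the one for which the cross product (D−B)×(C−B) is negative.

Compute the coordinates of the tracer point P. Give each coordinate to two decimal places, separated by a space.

A=(0,0), D=(9.00,0)
B = A + 3.00·(cos44°, sin44°) = (2.1580, 2.0840)
|BD| = 7.1523
circle(B,3.00) ∩ circle(D,7.00): a=0.7799, h=2.8969
  candidates: C₊=(3.7481,4.6279) cross=20.719; C₋=(2.0600,-0.9144) cross=-20.719
  mode - wants cross < 0 → take C=(2.0600,-0.9144) (cross=-20.719)
ex = (C−B)/|BC| = (-0.0327,-0.9995); ey = (0.9995,-0.0327)
P = B + 1.01·ex + 3.32·ey = (5.4432,0.9660)

5.44 0.97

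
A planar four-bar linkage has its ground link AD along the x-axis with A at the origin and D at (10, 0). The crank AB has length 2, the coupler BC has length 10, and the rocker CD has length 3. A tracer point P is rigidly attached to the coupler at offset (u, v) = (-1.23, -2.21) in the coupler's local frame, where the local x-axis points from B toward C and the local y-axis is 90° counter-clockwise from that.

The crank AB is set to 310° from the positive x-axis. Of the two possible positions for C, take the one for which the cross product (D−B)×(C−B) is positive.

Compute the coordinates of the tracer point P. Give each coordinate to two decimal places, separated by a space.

1.19 -4.06

A=(0,0), D=(10.00,0)
B = A + 2.00·(cos310°, sin310°) = (1.2856, -1.5321)
|BD| = 8.8481
circle(B,10.00) ∩ circle(D,3.00): a=9.5664, h=2.9127
  candidates: C₊=(10.2031,2.9931) cross=25.772; C₋=(11.2118,-2.7444) cross=-25.772
  mode + wants cross > 0 → take C=(10.2031,2.9931) (cross=25.772)
ex = (C−B)/|BC| = (0.8918,0.4525); ey = (-0.4525,0.8918)
P = B + -1.23·ex + -2.21·ey = (1.1888,-4.0595)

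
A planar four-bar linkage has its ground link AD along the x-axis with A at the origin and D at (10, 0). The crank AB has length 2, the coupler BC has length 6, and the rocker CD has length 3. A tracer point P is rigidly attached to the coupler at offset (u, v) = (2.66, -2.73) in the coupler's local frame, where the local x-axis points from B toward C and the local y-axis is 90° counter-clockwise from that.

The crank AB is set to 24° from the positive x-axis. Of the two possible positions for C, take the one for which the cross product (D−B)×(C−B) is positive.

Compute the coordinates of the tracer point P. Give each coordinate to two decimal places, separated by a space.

4.96 -1.36

A=(0,0), D=(10.00,0)
B = A + 2.00·(cos24°, sin24°) = (1.8271, 0.8135)
|BD| = 8.2133
circle(B,6.00) ∩ circle(D,3.00): a=5.7503, h=1.7128
  candidates: C₊=(7.7188,1.9483) cross=14.068; C₋=(7.3795,-1.4605) cross=-14.068
  mode + wants cross > 0 → take C=(7.7188,1.9483) (cross=14.068)
ex = (C−B)/|BC| = (0.9819,0.1891); ey = (-0.1891,0.9819)
P = B + 2.66·ex + -2.73·ey = (4.9554,-1.3641)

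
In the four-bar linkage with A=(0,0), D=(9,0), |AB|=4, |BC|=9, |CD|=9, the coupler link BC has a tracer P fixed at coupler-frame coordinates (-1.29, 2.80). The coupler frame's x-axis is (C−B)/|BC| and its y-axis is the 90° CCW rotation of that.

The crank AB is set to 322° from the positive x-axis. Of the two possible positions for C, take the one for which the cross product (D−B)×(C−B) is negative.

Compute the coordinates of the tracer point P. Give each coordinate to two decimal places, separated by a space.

4.30 0.40

A=(0,0), D=(9.00,0)
B = A + 4.00·(cos322°, sin322°) = (3.1520, -2.4626)
|BD| = 6.3453
circle(B,9.00) ∩ circle(D,9.00): a=3.1727, h=8.4222
  candidates: C₊=(2.8073,6.5307) cross=53.442; C₋=(9.3447,-8.9934) cross=-53.442
  mode - wants cross < 0 → take C=(9.3447,-8.9934) (cross=-53.442)
ex = (C−B)/|BC| = (0.6881,-0.7256); ey = (0.7256,0.6881)
P = B + -1.29·ex + 2.80·ey = (4.2962,0.4000)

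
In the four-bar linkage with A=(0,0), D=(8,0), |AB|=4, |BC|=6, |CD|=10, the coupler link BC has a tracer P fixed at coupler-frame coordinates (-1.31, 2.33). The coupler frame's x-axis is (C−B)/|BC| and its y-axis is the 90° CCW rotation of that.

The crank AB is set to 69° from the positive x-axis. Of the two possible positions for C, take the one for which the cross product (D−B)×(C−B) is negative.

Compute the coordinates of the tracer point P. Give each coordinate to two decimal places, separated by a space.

A=(0,0), D=(8.00,0)
B = A + 4.00·(cos69°, sin69°) = (1.4335, 3.7343)
|BD| = 7.5541
circle(B,6.00) ∩ circle(D,10.00): a=-0.4591, h=5.9824
  candidates: C₊=(3.9918,9.1616) cross=45.192; C₋=(-1.9229,-1.2391) cross=-45.192
  mode - wants cross < 0 → take C=(-1.9229,-1.2391) (cross=-45.192)
ex = (C−B)/|BC| = (-0.5594,-0.8289); ey = (0.8289,-0.5594)
P = B + -1.31·ex + 2.33·ey = (4.0976,3.5168)

4.10 3.52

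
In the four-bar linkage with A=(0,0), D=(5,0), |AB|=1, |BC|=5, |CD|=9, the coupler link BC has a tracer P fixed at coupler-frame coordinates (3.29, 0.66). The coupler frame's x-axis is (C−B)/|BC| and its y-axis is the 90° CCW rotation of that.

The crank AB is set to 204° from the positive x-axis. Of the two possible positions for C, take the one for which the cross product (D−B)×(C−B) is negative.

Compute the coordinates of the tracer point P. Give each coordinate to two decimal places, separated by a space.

-1.23 -3.75

A=(0,0), D=(5.00,0)
B = A + 1.00·(cos204°, sin204°) = (-0.9135, -0.4067)
|BD| = 5.9275
circle(B,5.00) ∩ circle(D,9.00): a=-1.7600, h=4.6800
  candidates: C₊=(-2.9905,4.1415) cross=27.741; C₋=(-2.3482,-5.1965) cross=-27.741
  mode - wants cross < 0 → take C=(-2.3482,-5.1965) (cross=-27.741)
ex = (C−B)/|BC| = (-0.2869,-0.9579); ey = (0.9579,-0.2869)
P = B + 3.29·ex + 0.66·ey = (-1.2253,-3.7478)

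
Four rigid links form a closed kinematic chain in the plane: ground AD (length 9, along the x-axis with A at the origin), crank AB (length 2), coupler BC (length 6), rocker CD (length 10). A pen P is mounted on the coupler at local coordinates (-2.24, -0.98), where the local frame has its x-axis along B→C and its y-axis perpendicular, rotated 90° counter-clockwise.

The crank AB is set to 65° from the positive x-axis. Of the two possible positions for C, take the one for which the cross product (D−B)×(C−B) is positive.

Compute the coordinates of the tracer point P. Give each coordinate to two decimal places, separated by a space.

1.18 -0.61

A=(0,0), D=(9.00,0)
B = A + 2.00·(cos65°, sin65°) = (0.8452, 1.8126)
|BD| = 8.3538
circle(B,6.00) ∩ circle(D,10.00): a=0.3463, h=5.9900
  candidates: C₊=(2.4830,7.5848) cross=50.039; C₋=(-0.1164,-4.1098) cross=-50.039
  mode + wants cross > 0 → take C=(2.4830,7.5848) (cross=50.039)
ex = (C−B)/|BC| = (0.2730,0.9620); ey = (-0.9620,0.2730)
P = B + -2.24·ex + -0.98·ey = (1.1766,-0.6098)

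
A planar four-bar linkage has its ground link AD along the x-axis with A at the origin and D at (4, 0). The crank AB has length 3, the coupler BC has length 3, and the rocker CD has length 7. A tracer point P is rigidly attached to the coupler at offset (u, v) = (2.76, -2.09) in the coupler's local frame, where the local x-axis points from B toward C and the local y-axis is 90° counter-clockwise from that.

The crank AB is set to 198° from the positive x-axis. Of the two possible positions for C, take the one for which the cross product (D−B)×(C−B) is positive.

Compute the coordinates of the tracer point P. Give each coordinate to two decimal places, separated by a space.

A=(0,0), D=(4.00,0)
B = A + 3.00·(cos198°, sin198°) = (-2.8532, -0.9271)
|BD| = 6.9156
circle(B,3.00) ∩ circle(D,7.00): a=0.5658, h=2.9462
  candidates: C₊=(-2.6874,2.0684) cross=20.374; C₋=(-1.8976,-3.7708) cross=-20.374
  mode + wants cross > 0 → take C=(-2.6874,2.0684) (cross=20.374)
ex = (C−B)/|BC| = (0.0552,0.9985); ey = (-0.9985,0.0552)
P = B + 2.76·ex + -2.09·ey = (-0.6139,1.7133)

-0.61 1.71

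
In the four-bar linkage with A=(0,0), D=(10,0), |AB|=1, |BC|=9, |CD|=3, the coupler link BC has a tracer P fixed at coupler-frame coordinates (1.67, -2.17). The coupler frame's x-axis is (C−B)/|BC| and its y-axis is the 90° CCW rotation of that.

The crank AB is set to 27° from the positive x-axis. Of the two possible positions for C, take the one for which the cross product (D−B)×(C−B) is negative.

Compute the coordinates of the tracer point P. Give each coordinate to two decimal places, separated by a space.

A=(0,0), D=(10.00,0)
B = A + 1.00·(cos27°, sin27°) = (0.8910, 0.4540)
|BD| = 9.1203
circle(B,9.00) ∩ circle(D,3.00): a=8.5074, h=2.9367
  candidates: C₊=(9.5340,2.9636) cross=26.784; C₋=(9.2417,-2.9026) cross=-26.784
  mode - wants cross < 0 → take C=(9.2417,-2.9026) (cross=-26.784)
ex = (C−B)/|BC| = (0.9279,-0.3730); ey = (0.3730,0.9279)
P = B + 1.67·ex + -2.17·ey = (1.6312,-2.1823)

1.63 -2.18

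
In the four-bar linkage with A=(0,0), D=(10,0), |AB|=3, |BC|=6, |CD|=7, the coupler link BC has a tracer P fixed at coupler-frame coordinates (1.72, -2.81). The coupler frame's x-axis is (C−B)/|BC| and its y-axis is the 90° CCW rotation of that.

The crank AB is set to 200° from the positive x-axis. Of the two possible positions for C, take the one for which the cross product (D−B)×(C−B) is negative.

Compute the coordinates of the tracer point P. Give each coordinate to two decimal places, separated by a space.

A=(0,0), D=(10.00,0)
B = A + 3.00·(cos200°, sin200°) = (-2.8191, -1.0261)
|BD| = 12.8601
circle(B,6.00) ∩ circle(D,7.00): a=5.9246, h=0.9482
  candidates: C₊=(3.0110,0.3918) cross=12.194; C₋=(3.1623,-1.4986) cross=-12.194
  mode - wants cross < 0 → take C=(3.1623,-1.4986) (cross=-12.194)
ex = (C−B)/|BC| = (0.9969,-0.0788); ey = (0.0788,0.9969)
P = B + 1.72·ex + -2.81·ey = (-1.3257,-3.9628)

-1.33 -3.96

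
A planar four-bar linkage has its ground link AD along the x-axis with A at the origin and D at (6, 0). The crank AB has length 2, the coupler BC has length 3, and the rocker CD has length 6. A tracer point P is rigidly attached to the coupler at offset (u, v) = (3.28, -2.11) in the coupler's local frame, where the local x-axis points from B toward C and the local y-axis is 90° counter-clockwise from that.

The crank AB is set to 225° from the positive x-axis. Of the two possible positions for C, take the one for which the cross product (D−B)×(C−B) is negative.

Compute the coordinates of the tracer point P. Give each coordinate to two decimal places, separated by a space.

A=(0,0), D=(6.00,0)
B = A + 2.00·(cos225°, sin225°) = (-1.4142, -1.4142)
|BD| = 7.5479
circle(B,3.00) ∩ circle(D,6.00): a=1.9854, h=2.2491
  candidates: C₊=(0.1146,1.1670) cross=16.976; C₋=(0.9574,-3.2515) cross=-16.976
  mode - wants cross < 0 → take C=(0.9574,-3.2515) (cross=-16.976)
ex = (C−B)/|BC| = (0.7905,-0.6124); ey = (0.6124,0.7905)
P = B + 3.28·ex + -2.11·ey = (-0.1135,-5.0910)

-0.11 -5.09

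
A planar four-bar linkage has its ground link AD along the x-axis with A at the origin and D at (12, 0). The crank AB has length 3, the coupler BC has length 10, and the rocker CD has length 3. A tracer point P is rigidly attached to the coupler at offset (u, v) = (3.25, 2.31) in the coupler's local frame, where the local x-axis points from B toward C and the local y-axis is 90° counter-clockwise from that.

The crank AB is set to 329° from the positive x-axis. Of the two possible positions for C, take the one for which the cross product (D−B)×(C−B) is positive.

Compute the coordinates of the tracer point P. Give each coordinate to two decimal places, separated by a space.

A=(0,0), D=(12.00,0)
B = A + 3.00·(cos329°, sin329°) = (2.5715, -1.5451)
|BD| = 9.5543
circle(B,10.00) ∩ circle(D,3.00): a=9.5394, h=3.0000
  candidates: C₊=(11.5002,2.9581) cross=28.662; C₋=(12.4705,-2.9629) cross=-28.662
  mode + wants cross > 0 → take C=(11.5002,2.9581) (cross=28.662)
ex = (C−B)/|BC| = (0.8929,0.4503); ey = (-0.4503,0.8929)
P = B + 3.25·ex + 2.31·ey = (4.4331,1.9809)

4.43 1.98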